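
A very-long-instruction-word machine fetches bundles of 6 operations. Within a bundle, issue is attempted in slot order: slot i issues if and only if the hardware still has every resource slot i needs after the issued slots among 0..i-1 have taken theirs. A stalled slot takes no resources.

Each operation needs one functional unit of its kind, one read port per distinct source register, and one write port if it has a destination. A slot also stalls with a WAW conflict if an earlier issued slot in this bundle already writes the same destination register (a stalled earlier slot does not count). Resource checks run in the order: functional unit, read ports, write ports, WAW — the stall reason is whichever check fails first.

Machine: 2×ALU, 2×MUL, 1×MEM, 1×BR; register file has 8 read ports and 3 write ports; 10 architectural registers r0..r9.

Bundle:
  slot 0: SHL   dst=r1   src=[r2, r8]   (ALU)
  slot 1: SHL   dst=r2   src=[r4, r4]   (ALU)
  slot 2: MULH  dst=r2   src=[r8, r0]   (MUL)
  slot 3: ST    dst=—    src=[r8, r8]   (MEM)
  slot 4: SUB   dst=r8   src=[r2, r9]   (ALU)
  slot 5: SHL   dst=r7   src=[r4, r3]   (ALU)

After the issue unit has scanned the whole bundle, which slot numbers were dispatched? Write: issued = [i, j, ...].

issued = [0, 1, 3]

  0. ALU→r1 ⇒ go  {1A/2Mu/1Ld/1B | 6r 2w}
  1. ALU→r2 ⇒ go  {0A/2Mu/1Ld/1B | 5r 1w}
  2. MUL→r2 ⇒ no(WAW)  {0A/2Mu/1Ld/1B | 5r 1w}
  3. MEM ⇒ go  {0A/2Mu/0Ld/1B | 4r 1w}
  4. ALU→r8 ⇒ no(FU)  {0A/2Mu/0Ld/1B | 4r 1w}
  5. ALU→r7 ⇒ no(FU)  {0A/2Mu/0Ld/1B | 4r 1w}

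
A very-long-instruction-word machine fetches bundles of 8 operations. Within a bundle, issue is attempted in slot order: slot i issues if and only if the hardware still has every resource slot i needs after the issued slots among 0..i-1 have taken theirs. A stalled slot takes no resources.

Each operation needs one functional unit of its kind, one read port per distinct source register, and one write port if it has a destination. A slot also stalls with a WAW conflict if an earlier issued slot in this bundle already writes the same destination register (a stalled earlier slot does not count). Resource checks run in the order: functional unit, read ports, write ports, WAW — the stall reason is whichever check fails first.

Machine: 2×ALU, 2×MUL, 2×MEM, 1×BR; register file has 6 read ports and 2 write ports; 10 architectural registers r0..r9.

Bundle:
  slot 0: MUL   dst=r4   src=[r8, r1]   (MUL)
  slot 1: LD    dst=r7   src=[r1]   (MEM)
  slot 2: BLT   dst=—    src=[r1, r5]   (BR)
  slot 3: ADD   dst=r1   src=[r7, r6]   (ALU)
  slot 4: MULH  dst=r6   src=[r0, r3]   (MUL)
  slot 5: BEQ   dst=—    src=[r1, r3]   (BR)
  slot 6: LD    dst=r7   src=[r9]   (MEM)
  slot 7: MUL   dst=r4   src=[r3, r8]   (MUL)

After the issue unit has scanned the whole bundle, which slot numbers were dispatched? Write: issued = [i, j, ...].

#0 MUL src=r8,r1 dispatched  <A:2 Mu:1 Ld:2 B:1 rd:4 wr:1>
#1 MEM src=r1 dispatched  <A:2 Mu:1 Ld:1 B:1 rd:3 wr:0>
#2 BR src=r1,r5 dispatched  <A:2 Mu:1 Ld:1 B:0 rd:1 wr:0>
#3 ALU src=r7,r6 held:RD_PORT  <A:2 Mu:1 Ld:1 B:0 rd:1 wr:0>
#4 MUL src=r0,r3 held:RD_PORT  <A:2 Mu:1 Ld:1 B:0 rd:1 wr:0>
#5 BR src=r1,r3 held:FU  <A:2 Mu:1 Ld:1 B:0 rd:1 wr:0>
#6 MEM src=r9 held:WR_PORT  <A:2 Mu:1 Ld:1 B:0 rd:1 wr:0>
#7 MUL src=r3,r8 held:RD_PORT  <A:2 Mu:1 Ld:1 B:0 rd:1 wr:0>

issued = [0, 1, 2]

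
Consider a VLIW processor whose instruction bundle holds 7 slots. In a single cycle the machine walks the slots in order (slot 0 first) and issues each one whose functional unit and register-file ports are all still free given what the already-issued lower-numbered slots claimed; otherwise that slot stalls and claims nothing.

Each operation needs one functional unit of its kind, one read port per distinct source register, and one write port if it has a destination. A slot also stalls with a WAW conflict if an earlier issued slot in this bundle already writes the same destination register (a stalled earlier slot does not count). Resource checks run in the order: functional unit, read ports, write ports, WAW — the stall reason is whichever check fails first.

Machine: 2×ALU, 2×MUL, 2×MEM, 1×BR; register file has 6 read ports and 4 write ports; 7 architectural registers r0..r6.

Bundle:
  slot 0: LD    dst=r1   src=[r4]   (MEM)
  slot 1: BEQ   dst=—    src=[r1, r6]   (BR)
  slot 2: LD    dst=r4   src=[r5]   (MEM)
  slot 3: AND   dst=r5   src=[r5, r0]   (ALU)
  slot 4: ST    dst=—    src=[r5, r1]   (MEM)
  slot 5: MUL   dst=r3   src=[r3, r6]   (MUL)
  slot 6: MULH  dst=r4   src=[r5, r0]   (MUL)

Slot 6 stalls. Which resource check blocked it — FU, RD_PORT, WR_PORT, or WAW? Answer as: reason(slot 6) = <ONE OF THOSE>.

reason(slot 6) = RD_PORT

  0. MEM→r1 ⇒ go  {2A/2Mu/1Ld/1B | 5r 3w}
  1. BR ⇒ go  {2A/2Mu/1Ld/0B | 3r 3w}
  2. MEM→r4 ⇒ go  {2A/2Mu/0Ld/0B | 2r 2w}
  3. ALU→r5 ⇒ go  {1A/2Mu/0Ld/0B | 0r 1w}
  4. MEM ⇒ no(FU)  {1A/2Mu/0Ld/0B | 0r 1w}
  5. MUL→r3 ⇒ no(RD_PORT)  {1A/2Mu/0Ld/0B | 0r 1w}
  6. MUL→r4 ⇒ no(RD_PORT)  {1A/2Mu/0Ld/0B | 0r 1w}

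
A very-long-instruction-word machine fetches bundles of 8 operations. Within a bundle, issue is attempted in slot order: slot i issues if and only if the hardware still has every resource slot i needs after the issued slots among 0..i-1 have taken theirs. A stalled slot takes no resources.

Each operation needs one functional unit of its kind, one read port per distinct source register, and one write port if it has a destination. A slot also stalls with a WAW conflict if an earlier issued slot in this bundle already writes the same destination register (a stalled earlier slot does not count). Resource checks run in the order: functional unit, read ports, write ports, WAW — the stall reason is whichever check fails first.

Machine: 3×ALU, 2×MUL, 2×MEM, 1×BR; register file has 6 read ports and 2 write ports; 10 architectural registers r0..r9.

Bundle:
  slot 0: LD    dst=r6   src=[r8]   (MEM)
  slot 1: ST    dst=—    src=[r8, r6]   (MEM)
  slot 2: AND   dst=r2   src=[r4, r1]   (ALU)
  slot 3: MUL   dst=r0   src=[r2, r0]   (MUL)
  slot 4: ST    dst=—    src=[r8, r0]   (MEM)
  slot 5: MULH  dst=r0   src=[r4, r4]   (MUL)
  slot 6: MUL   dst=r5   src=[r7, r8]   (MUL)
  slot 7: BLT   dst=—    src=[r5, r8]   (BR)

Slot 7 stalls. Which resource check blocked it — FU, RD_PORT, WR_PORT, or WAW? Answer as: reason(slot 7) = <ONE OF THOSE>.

reason(slot 7) = RD_PORT

(0) want 1×MEM +1rd +1wr — yes → AL3|MU2|ME1|BR1|rd5|wr1
(1) want 1×MEM +2rd +0wr — yes → AL3|MU2|ME0|BR1|rd3|wr1
(2) want 1×ALU +2rd +1wr — yes → AL2|MU2|ME0|BR1|rd1|wr0
(3) want 1×MUL +2rd +1wr — RD_PORT → AL2|MU2|ME0|BR1|rd1|wr0
(4) want 1×MEM +2rd +0wr — FU → AL2|MU2|ME0|BR1|rd1|wr0
(5) want 1×MUL +1rd +1wr — WR_PORT → AL2|MU2|ME0|BR1|rd1|wr0
(6) want 1×MUL +2rd +1wr — RD_PORT → AL2|MU2|ME0|BR1|rd1|wr0
(7) want 1×BR +2rd +0wr — RD_PORT → AL2|MU2|ME0|BR1|rd1|wr0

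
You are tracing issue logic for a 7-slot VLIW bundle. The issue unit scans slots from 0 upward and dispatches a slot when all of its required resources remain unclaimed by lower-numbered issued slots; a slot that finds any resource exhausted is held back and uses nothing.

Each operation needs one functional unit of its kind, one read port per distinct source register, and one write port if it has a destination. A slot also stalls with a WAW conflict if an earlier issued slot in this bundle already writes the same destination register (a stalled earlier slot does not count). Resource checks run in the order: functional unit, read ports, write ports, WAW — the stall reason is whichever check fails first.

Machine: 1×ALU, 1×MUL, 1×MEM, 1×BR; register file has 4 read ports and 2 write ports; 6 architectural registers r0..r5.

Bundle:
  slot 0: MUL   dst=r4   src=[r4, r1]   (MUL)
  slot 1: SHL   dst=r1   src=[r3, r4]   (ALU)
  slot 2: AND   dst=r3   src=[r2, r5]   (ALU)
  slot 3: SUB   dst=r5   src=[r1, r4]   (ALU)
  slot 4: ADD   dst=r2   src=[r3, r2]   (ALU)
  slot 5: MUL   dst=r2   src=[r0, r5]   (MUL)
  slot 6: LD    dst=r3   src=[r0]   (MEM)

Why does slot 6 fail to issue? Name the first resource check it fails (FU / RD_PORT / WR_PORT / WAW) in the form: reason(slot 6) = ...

reason(slot 6) = RD_PORT

(0) want 1×MUL +2rd +1wr — yes → AL1|MU0|ME1|BR1|rd2|wr1
(1) want 1×ALU +2rd +1wr — yes → AL0|MU0|ME1|BR1|rd0|wr0
(2) want 1×ALU +2rd +1wr — FU → AL0|MU0|ME1|BR1|rd0|wr0
(3) want 1×ALU +2rd +1wr — FU → AL0|MU0|ME1|BR1|rd0|wr0
(4) want 1×ALU +2rd +1wr — FU → AL0|MU0|ME1|BR1|rd0|wr0
(5) want 1×MUL +2rd +1wr — FU → AL0|MU0|ME1|BR1|rd0|wr0
(6) want 1×MEM +1rd +1wr — RD_PORT → AL0|MU0|ME1|BR1|rd0|wr0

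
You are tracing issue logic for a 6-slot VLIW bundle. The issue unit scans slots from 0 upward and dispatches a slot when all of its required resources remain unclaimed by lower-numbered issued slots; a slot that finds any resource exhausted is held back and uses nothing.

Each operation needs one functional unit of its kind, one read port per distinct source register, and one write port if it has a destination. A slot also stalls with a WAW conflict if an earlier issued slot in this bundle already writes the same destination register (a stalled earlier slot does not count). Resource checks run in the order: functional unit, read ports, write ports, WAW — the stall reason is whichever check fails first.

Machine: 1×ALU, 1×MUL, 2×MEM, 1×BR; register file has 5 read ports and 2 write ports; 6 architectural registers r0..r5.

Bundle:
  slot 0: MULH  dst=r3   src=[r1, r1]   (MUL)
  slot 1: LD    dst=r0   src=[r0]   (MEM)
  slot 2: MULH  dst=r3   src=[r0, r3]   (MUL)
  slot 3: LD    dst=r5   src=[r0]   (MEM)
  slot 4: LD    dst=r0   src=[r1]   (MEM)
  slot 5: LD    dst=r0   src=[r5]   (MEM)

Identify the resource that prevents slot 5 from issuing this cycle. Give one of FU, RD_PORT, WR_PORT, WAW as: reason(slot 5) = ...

[0] MUL needs rd=1 wr=1: ok; after: ALU=1 MUL=0 MEM=2 BR=1, R=4, W=1
[1] MEM needs rd=1 wr=1: ok; after: ALU=1 MUL=0 MEM=1 BR=1, R=3, W=0
[2] MUL needs rd=2 wr=1: FU; after: ALU=1 MUL=0 MEM=1 BR=1, R=3, W=0
[3] MEM needs rd=1 wr=1: WR_PORT; after: ALU=1 MUL=0 MEM=1 BR=1, R=3, W=0
[4] MEM needs rd=1 wr=1: WR_PORT; after: ALU=1 MUL=0 MEM=1 BR=1, R=3, W=0
[5] MEM needs rd=1 wr=1: WR_PORT; after: ALU=1 MUL=0 MEM=1 BR=1, R=3, W=0

reason(slot 5) = WR_PORT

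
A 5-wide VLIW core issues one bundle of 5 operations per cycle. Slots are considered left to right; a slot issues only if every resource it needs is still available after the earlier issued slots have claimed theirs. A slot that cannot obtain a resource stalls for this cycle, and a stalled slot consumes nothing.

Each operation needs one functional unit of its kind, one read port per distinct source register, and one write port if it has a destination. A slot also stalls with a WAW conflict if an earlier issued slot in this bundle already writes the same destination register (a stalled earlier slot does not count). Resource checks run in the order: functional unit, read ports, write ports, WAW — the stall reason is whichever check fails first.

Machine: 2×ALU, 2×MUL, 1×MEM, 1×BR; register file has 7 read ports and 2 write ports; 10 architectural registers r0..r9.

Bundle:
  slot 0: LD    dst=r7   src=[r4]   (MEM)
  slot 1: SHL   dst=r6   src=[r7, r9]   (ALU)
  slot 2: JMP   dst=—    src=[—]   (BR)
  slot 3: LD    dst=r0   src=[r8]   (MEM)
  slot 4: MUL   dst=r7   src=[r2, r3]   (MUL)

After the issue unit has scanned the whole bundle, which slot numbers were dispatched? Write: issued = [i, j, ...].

issued = [0, 1, 2]

(0) want 1×MEM +1rd +1wr — yes → AL2|MU2|ME0|BR1|rd6|wr1
(1) want 1×ALU +2rd +1wr — yes → AL1|MU2|ME0|BR1|rd4|wr0
(2) want 1×BR +0rd +0wr — yes → AL1|MU2|ME0|BR0|rd4|wr0
(3) want 1×MEM +1rd +1wr — FU → AL1|MU2|ME0|BR0|rd4|wr0
(4) want 1×MUL +2rd +1wr — WR_PORT → AL1|MU2|ME0|BR0|rd4|wr0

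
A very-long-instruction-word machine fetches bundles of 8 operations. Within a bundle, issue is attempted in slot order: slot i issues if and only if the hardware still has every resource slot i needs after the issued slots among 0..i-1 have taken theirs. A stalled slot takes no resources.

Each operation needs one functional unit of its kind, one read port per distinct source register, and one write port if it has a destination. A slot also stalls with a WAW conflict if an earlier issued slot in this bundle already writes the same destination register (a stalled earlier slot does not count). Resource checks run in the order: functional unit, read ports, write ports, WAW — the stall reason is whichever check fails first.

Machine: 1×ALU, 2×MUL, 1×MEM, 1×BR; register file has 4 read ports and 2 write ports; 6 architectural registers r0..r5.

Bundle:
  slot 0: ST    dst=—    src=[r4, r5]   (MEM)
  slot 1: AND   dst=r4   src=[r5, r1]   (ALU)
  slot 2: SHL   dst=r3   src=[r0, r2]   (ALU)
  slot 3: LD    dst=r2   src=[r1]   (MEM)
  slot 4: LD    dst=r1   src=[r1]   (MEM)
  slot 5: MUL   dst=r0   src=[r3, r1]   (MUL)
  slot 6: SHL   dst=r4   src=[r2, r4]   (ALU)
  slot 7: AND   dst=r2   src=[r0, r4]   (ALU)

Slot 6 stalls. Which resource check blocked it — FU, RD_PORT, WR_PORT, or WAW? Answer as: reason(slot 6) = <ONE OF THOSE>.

(0) want 1×MEM +2rd +0wr — yes → AL1|MU2|ME0|BR1|rd2|wr2
(1) want 1×ALU +2rd +1wr — yes → AL0|MU2|ME0|BR1|rd0|wr1
(2) want 1×ALU +2rd +1wr — FU → AL0|MU2|ME0|BR1|rd0|wr1
(3) want 1×MEM +1rd +1wr — FU → AL0|MU2|ME0|BR1|rd0|wr1
(4) want 1×MEM +1rd +1wr — FU → AL0|MU2|ME0|BR1|rd0|wr1
(5) want 1×MUL +2rd +1wr — RD_PORT → AL0|MU2|ME0|BR1|rd0|wr1
(6) want 1×ALU +2rd +1wr — FU → AL0|MU2|ME0|BR1|rd0|wr1
(7) want 1×ALU +2rd +1wr — FU → AL0|MU2|ME0|BR1|rd0|wr1

reason(slot 6) = FU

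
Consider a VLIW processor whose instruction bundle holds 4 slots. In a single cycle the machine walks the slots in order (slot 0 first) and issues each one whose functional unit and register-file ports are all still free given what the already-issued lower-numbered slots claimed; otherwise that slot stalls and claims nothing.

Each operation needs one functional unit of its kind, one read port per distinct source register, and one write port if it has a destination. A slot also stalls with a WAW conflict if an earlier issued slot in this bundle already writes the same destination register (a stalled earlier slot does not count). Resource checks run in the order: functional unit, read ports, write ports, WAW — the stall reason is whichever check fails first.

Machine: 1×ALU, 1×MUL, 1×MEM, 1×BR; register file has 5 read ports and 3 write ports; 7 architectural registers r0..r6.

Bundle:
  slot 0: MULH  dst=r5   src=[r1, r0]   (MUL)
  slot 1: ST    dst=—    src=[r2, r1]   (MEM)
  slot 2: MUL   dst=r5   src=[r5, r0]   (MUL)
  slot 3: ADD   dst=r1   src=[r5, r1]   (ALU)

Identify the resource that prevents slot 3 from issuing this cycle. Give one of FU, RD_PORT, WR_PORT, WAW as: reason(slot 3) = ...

reason(slot 3) = RD_PORT

slot 0 (MUL): ISSUE — free A1,Mu0,Ld1,B1 rp3 wp2
slot 1 (MEM): ISSUE — free A1,Mu0,Ld0,B1 rp1 wp2
slot 2 (MUL): stall FU — free A1,Mu0,Ld0,B1 rp1 wp2
slot 3 (ALU): stall RD_PORT — free A1,Mu0,Ld0,B1 rp1 wp2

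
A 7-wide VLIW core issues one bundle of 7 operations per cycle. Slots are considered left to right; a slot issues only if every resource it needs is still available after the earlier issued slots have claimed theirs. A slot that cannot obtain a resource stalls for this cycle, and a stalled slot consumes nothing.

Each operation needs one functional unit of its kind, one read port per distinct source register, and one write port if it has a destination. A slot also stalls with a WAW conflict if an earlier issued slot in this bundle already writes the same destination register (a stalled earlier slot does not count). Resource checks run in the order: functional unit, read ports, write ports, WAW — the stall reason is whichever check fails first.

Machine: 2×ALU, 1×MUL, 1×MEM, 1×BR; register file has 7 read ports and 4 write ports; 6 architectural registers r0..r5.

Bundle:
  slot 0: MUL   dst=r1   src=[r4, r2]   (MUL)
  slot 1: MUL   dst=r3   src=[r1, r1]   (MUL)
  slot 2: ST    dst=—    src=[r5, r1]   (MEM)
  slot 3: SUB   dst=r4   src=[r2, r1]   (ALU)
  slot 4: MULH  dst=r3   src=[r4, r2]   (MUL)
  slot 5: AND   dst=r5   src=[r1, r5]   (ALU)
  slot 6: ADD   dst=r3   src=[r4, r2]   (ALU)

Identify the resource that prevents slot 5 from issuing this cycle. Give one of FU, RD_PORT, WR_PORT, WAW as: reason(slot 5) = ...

reason(slot 5) = RD_PORT

  0. MUL→r1 ⇒ go  {2A/0Mu/1Ld/1B | 5r 3w}
  1. MUL→r3 ⇒ no(FU)  {2A/0Mu/1Ld/1B | 5r 3w}
  2. MEM ⇒ go  {2A/0Mu/0Ld/1B | 3r 3w}
  3. ALU→r4 ⇒ go  {1A/0Mu/0Ld/1B | 1r 2w}
  4. MUL→r3 ⇒ no(FU)  {1A/0Mu/0Ld/1B | 1r 2w}
  5. ALU→r5 ⇒ no(RD_PORT)  {1A/0Mu/0Ld/1B | 1r 2w}
  6. ALU→r3 ⇒ no(RD_PORT)  {1A/0Mu/0Ld/1B | 1r 2w}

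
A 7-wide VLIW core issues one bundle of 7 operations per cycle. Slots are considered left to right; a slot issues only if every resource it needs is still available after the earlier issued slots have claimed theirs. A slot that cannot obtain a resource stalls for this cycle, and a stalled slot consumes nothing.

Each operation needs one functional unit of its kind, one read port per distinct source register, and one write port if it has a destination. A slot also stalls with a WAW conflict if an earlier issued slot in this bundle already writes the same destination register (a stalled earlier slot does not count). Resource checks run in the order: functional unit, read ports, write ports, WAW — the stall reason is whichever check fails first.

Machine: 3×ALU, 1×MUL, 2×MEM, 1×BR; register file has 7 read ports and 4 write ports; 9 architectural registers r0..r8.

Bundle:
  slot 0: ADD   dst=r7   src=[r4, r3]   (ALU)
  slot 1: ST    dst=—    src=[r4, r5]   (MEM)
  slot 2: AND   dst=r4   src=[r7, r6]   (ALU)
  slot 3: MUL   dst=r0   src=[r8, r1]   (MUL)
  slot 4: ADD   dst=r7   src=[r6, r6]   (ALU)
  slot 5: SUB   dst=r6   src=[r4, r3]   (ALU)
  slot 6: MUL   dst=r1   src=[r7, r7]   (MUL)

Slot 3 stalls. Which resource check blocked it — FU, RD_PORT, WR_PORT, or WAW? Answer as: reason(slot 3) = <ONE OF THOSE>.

reason(slot 3) = RD_PORT

[0] ALU needs rd=2 wr=1: ok; after: ALU=2 MUL=1 MEM=2 BR=1, R=5, W=3
[1] MEM needs rd=2 wr=0: ok; after: ALU=2 MUL=1 MEM=1 BR=1, R=3, W=3
[2] ALU needs rd=2 wr=1: ok; after: ALU=1 MUL=1 MEM=1 BR=1, R=1, W=2
[3] MUL needs rd=2 wr=1: RD_PORT; after: ALU=1 MUL=1 MEM=1 BR=1, R=1, W=2
[4] ALU needs rd=1 wr=1: WAW; after: ALU=1 MUL=1 MEM=1 BR=1, R=1, W=2
[5] ALU needs rd=2 wr=1: RD_PORT; after: ALU=1 MUL=1 MEM=1 BR=1, R=1, W=2
[6] MUL needs rd=1 wr=1: ok; after: ALU=1 MUL=0 MEM=1 BR=1, R=0, W=1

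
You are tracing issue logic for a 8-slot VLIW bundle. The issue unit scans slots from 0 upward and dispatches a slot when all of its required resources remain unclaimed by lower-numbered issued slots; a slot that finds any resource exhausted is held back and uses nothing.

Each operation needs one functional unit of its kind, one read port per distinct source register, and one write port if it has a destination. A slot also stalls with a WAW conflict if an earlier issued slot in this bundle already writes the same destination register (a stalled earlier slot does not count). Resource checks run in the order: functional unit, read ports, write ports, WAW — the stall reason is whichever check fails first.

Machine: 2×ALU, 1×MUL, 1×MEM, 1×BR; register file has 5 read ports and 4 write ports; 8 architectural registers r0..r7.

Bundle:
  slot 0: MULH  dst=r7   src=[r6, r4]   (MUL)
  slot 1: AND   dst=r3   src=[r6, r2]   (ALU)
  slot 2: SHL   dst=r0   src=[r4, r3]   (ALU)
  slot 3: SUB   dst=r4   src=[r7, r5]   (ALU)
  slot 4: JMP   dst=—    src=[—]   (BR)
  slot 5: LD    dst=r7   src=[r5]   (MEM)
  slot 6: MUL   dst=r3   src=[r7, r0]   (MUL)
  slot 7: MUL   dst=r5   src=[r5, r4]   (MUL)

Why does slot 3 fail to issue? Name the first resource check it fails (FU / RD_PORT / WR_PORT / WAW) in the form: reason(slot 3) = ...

reason(slot 3) = RD_PORT

  0. MUL→r7 ⇒ go  {2A/0Mu/1Ld/1B | 3r 3w}
  1. ALU→r3 ⇒ go  {1A/0Mu/1Ld/1B | 1r 2w}
  2. ALU→r0 ⇒ no(RD_PORT)  {1A/0Mu/1Ld/1B | 1r 2w}
  3. ALU→r4 ⇒ no(RD_PORT)  {1A/0Mu/1Ld/1B | 1r 2w}
  4. BR ⇒ go  {1A/0Mu/1Ld/0B | 1r 2w}
  5. MEM→r7 ⇒ no(WAW)  {1A/0Mu/1Ld/0B | 1r 2w}
  6. MUL→r3 ⇒ no(FU)  {1A/0Mu/1Ld/0B | 1r 2w}
  7. MUL→r5 ⇒ no(FU)  {1A/0Mu/1Ld/0B | 1r 2w}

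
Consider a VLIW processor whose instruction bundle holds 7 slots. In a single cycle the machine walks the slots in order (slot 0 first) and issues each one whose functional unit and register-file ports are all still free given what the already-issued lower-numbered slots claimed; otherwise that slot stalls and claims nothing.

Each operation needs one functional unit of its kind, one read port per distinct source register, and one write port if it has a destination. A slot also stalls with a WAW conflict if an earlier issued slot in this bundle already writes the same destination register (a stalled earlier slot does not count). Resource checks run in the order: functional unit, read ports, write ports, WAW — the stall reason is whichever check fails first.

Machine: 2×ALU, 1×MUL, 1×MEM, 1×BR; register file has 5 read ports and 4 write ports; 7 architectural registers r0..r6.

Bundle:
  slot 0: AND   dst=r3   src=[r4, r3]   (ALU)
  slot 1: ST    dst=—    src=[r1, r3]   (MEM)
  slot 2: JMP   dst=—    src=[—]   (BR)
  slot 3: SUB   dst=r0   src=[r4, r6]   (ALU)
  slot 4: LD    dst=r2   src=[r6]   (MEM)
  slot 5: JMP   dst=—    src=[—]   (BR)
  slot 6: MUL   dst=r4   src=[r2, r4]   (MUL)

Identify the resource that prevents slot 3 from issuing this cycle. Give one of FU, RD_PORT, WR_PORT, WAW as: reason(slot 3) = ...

reason(slot 3) = RD_PORT

slot 0 (ALU): ISSUE — free A1,Mu1,Ld1,B1 rp3 wp3
slot 1 (MEM): ISSUE — free A1,Mu1,Ld0,B1 rp1 wp3
slot 2 (BR): ISSUE — free A1,Mu1,Ld0,B0 rp1 wp3
slot 3 (ALU): stall RD_PORT — free A1,Mu1,Ld0,B0 rp1 wp3
slot 4 (MEM): stall FU — free A1,Mu1,Ld0,B0 rp1 wp3
slot 5 (BR): stall FU — free A1,Mu1,Ld0,B0 rp1 wp3
slot 6 (MUL): stall RD_PORT — free A1,Mu1,Ld0,B0 rp1 wp3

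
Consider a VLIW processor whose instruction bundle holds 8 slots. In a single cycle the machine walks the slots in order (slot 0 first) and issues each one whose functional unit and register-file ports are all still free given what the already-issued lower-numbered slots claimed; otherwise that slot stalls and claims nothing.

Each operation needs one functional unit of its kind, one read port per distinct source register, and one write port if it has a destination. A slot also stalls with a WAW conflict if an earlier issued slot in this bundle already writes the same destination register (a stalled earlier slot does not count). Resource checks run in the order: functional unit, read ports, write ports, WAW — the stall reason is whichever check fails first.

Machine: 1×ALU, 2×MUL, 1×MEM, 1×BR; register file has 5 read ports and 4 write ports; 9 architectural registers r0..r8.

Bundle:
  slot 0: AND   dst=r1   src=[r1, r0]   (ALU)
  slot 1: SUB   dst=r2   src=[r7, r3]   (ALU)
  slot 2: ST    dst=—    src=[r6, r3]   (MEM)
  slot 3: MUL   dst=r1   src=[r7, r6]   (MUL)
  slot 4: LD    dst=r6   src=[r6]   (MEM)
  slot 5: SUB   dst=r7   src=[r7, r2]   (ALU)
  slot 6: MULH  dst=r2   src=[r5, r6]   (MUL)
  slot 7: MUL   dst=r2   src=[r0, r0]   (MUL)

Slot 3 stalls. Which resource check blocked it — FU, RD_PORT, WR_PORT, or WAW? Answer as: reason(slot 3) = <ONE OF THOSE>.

reason(slot 3) = RD_PORT

(0) want 1×ALU +2rd +1wr — yes → AL0|MU2|ME1|BR1|rd3|wr3
(1) want 1×ALU +2rd +1wr — FU → AL0|MU2|ME1|BR1|rd3|wr3
(2) want 1×MEM +2rd +0wr — yes → AL0|MU2|ME0|BR1|rd1|wr3
(3) want 1×MUL +2rd +1wr — RD_PORT → AL0|MU2|ME0|BR1|rd1|wr3
(4) want 1×MEM +1rd +1wr — FU → AL0|MU2|ME0|BR1|rd1|wr3
(5) want 1×ALU +2rd +1wr — FU → AL0|MU2|ME0|BR1|rd1|wr3
(6) want 1×MUL +2rd +1wr — RD_PORT → AL0|MU2|ME0|BR1|rd1|wr3
(7) want 1×MUL +1rd +1wr — yes → AL0|MU1|ME0|BR1|rd0|wr2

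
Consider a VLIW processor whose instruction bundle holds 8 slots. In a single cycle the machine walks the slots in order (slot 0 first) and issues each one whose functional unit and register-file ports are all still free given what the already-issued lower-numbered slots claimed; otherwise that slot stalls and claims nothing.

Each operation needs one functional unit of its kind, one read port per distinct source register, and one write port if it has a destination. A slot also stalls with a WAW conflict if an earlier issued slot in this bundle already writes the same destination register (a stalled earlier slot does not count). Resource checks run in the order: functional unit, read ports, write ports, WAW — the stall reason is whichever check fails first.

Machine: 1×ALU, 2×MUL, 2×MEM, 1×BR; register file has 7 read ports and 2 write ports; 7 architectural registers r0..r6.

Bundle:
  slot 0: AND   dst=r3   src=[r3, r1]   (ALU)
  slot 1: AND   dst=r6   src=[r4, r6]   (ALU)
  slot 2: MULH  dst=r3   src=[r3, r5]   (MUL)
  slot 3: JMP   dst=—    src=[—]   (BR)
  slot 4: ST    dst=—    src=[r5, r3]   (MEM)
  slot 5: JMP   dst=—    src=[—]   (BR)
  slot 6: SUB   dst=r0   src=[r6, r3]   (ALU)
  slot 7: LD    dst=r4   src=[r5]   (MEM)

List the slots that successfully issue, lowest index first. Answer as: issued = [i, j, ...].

(0) want 1×ALU +2rd +1wr — yes → AL0|MU2|ME2|BR1|rd5|wr1
(1) want 1×ALU +2rd +1wr — FU → AL0|MU2|ME2|BR1|rd5|wr1
(2) want 1×MUL +2rd +1wr — WAW → AL0|MU2|ME2|BR1|rd5|wr1
(3) want 1×BR +0rd +0wr — yes → AL0|MU2|ME2|BR0|rd5|wr1
(4) want 1×MEM +2rd +0wr — yes → AL0|MU2|ME1|BR0|rd3|wr1
(5) want 1×BR +0rd +0wr — FU → AL0|MU2|ME1|BR0|rd3|wr1
(6) want 1×ALU +2rd +1wr — FU → AL0|MU2|ME1|BR0|rd3|wr1
(7) want 1×MEM +1rd +1wr — yes → AL0|MU2|ME0|BR0|rd2|wr0

issued = [0, 3, 4, 7]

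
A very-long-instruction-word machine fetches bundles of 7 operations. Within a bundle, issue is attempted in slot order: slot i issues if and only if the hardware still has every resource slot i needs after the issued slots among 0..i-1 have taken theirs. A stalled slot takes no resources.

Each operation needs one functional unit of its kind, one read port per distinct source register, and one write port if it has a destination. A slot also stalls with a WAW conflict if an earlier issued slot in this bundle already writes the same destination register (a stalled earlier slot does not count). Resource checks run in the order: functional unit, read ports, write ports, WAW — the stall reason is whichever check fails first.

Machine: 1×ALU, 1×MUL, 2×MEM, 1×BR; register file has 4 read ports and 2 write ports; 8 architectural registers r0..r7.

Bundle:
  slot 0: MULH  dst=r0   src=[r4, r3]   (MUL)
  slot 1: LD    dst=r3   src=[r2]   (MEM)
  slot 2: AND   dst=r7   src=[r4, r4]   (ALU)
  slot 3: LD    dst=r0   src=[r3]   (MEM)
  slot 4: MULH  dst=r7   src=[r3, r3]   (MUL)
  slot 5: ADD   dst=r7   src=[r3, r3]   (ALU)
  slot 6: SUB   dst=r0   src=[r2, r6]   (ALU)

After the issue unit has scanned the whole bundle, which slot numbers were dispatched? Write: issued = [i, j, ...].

[0] MUL needs rd=2 wr=1: ok; after: ALU=1 MUL=0 MEM=2 BR=1, R=2, W=1
[1] MEM needs rd=1 wr=1: ok; after: ALU=1 MUL=0 MEM=1 BR=1, R=1, W=0
[2] ALU needs rd=1 wr=1: WR_PORT; after: ALU=1 MUL=0 MEM=1 BR=1, R=1, W=0
[3] MEM needs rd=1 wr=1: WR_PORT; after: ALU=1 MUL=0 MEM=1 BR=1, R=1, W=0
[4] MUL needs rd=1 wr=1: FU; after: ALU=1 MUL=0 MEM=1 BR=1, R=1, W=0
[5] ALU needs rd=1 wr=1: WR_PORT; after: ALU=1 MUL=0 MEM=1 BR=1, R=1, W=0
[6] ALU needs rd=2 wr=1: RD_PORT; after: ALU=1 MUL=0 MEM=1 BR=1, R=1, W=0

issued = [0, 1]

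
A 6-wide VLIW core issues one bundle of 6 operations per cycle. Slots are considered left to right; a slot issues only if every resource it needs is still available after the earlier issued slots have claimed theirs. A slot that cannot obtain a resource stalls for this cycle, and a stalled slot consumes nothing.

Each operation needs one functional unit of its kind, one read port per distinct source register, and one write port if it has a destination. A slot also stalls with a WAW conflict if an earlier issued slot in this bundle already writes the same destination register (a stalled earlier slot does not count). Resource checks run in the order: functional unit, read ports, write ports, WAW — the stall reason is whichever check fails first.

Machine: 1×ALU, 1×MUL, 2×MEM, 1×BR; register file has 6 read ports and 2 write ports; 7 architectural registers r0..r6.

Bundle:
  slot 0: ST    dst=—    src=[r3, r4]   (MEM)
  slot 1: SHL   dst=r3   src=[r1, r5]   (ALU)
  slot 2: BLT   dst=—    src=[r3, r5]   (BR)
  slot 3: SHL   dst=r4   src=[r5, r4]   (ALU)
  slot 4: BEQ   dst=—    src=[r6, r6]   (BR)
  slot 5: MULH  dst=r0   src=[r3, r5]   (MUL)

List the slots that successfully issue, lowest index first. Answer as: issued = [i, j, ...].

issued = [0, 1, 2]

(0) want 1×MEM +2rd +0wr — yes → AL1|MU1|ME1|BR1|rd4|wr2
(1) want 1×ALU +2rd +1wr — yes → AL0|MU1|ME1|BR1|rd2|wr1
(2) want 1×BR +2rd +0wr — yes → AL0|MU1|ME1|BR0|rd0|wr1
(3) want 1×ALU +2rd +1wr — FU → AL0|MU1|ME1|BR0|rd0|wr1
(4) want 1×BR +1rd +0wr — FU → AL0|MU1|ME1|BR0|rd0|wr1
(5) want 1×MUL +2rd +1wr — RD_PORT → AL0|MU1|ME1|BR0|rd0|wr1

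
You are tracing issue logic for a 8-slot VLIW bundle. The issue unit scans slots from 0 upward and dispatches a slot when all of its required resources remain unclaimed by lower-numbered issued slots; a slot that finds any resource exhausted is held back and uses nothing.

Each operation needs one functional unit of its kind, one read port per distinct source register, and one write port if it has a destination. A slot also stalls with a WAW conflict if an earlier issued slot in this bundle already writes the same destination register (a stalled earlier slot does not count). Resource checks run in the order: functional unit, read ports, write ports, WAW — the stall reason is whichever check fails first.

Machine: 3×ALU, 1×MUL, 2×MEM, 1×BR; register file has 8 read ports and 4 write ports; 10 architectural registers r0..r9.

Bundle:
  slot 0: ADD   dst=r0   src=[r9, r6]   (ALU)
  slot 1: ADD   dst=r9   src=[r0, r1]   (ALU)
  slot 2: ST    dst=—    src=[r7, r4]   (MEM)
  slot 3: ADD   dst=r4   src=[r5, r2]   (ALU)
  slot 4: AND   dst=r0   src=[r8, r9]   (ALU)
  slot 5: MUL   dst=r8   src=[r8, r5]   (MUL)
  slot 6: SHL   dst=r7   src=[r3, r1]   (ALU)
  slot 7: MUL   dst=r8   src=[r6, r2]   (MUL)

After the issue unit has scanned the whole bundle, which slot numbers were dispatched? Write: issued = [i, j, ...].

issued = [0, 1, 2, 3]

(0) want 1×ALU +2rd +1wr — yes → AL2|MU1|ME2|BR1|rd6|wr3
(1) want 1×ALU +2rd +1wr — yes → AL1|MU1|ME2|BR1|rd4|wr2
(2) want 1×MEM +2rd +0wr — yes → AL1|MU1|ME1|BR1|rd2|wr2
(3) want 1×ALU +2rd +1wr — yes → AL0|MU1|ME1|BR1|rd0|wr1
(4) want 1×ALU +2rd +1wr — FU → AL0|MU1|ME1|BR1|rd0|wr1
(5) want 1×MUL +2rd +1wr — RD_PORT → AL0|MU1|ME1|BR1|rd0|wr1
(6) want 1×ALU +2rd +1wr — FU → AL0|MU1|ME1|BR1|rd0|wr1
(7) want 1×MUL +2rd +1wr — RD_PORT → AL0|MU1|ME1|BR1|rd0|wr1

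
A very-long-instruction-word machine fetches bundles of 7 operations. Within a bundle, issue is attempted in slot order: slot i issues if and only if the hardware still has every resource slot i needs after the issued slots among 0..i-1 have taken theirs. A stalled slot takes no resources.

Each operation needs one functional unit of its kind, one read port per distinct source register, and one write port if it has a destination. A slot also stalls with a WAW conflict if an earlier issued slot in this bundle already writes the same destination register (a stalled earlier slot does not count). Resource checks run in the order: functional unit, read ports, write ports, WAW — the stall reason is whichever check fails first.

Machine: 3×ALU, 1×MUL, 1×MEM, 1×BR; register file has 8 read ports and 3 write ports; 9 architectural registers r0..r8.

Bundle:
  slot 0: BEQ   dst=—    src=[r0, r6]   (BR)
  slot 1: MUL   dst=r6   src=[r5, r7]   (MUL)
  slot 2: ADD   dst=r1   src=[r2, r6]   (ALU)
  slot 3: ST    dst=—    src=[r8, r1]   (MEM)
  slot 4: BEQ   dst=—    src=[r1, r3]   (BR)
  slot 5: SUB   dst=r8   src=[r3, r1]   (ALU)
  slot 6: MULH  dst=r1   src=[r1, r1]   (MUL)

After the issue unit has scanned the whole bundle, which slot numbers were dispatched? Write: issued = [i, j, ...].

(0) want 1×BR +2rd +0wr — yes → AL3|MU1|ME1|BR0|rd6|wr3
(1) want 1×MUL +2rd +1wr — yes → AL3|MU0|ME1|BR0|rd4|wr2
(2) want 1×ALU +2rd +1wr — yes → AL2|MU0|ME1|BR0|rd2|wr1
(3) want 1×MEM +2rd +0wr — yes → AL2|MU0|ME0|BR0|rd0|wr1
(4) want 1×BR +2rd +0wr — FU → AL2|MU0|ME0|BR0|rd0|wr1
(5) want 1×ALU +2rd +1wr — RD_PORT → AL2|MU0|ME0|BR0|rd0|wr1
(6) want 1×MUL +1rd +1wr — FU → AL2|MU0|ME0|BR0|rd0|wr1

issued = [0, 1, 2, 3]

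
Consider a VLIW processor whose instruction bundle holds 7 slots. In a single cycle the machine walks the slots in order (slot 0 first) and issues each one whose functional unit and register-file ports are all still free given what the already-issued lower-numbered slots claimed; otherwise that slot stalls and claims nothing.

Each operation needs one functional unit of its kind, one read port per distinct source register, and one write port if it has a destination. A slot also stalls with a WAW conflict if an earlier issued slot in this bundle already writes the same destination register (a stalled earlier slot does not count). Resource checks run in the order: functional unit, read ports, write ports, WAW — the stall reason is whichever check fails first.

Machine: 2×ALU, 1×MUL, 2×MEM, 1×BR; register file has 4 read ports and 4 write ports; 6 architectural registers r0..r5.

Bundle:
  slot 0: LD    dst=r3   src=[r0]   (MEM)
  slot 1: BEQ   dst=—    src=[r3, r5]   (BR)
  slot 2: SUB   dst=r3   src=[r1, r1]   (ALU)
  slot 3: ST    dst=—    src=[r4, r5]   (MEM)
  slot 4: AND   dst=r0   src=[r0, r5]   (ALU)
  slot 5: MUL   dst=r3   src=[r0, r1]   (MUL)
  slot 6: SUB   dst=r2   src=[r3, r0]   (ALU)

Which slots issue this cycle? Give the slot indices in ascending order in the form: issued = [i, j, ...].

(0) want 1×MEM +1rd +1wr — yes → AL2|MU1|ME1|BR1|rd3|wr3
(1) want 1×BR +2rd +0wr — yes → AL2|MU1|ME1|BR0|rd1|wr3
(2) want 1×ALU +1rd +1wr — WAW → AL2|MU1|ME1|BR0|rd1|wr3
(3) want 1×MEM +2rd +0wr — RD_PORT → AL2|MU1|ME1|BR0|rd1|wr3
(4) want 1×ALU +2rd +1wr — RD_PORT → AL2|MU1|ME1|BR0|rd1|wr3
(5) want 1×MUL +2rd +1wr — RD_PORT → AL2|MU1|ME1|BR0|rd1|wr3
(6) want 1×ALU +2rd +1wr — RD_PORT → AL2|MU1|ME1|BR0|rd1|wr3

issued = [0, 1]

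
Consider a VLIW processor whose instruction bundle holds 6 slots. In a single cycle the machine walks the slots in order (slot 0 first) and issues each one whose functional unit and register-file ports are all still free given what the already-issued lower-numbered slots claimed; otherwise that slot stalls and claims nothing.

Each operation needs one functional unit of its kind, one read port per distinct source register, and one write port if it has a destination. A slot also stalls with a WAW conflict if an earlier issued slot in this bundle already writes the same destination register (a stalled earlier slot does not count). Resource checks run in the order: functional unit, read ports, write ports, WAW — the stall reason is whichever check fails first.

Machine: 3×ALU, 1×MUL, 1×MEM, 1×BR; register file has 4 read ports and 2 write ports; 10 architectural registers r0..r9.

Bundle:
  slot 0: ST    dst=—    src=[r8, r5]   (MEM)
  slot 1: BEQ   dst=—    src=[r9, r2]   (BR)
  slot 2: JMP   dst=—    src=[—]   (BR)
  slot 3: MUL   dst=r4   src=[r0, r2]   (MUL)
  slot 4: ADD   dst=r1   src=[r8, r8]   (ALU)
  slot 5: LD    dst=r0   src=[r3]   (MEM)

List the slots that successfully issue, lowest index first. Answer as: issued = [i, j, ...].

issued = [0, 1]

  0. MEM ⇒ go  {3A/1Mu/0Ld/1B | 2r 2w}
  1. BR ⇒ go  {3A/1Mu/0Ld/0B | 0r 2w}
  2. BR ⇒ no(FU)  {3A/1Mu/0Ld/0B | 0r 2w}
  3. MUL→r4 ⇒ no(RD_PORT)  {3A/1Mu/0Ld/0B | 0r 2w}
  4. ALU→r1 ⇒ no(RD_PORT)  {3A/1Mu/0Ld/0B | 0r 2w}
  5. MEM→r0 ⇒ no(FU)  {3A/1Mu/0Ld/0B | 0r 2w}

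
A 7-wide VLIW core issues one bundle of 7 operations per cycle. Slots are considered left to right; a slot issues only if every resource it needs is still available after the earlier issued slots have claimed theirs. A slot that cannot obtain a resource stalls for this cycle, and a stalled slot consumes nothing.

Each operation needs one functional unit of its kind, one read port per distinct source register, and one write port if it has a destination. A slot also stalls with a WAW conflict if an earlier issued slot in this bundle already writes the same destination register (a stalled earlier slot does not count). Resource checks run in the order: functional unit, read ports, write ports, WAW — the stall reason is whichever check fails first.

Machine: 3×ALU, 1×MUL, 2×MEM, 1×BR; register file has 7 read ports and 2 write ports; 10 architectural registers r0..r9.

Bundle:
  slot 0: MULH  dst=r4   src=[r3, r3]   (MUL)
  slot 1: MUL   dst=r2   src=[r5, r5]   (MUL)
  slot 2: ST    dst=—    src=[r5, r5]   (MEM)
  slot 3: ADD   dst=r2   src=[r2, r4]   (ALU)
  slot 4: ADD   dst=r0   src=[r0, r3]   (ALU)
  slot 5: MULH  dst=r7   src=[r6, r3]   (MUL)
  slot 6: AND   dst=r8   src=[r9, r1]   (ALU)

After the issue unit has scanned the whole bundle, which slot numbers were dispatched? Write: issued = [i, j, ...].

[0] MUL needs rd=1 wr=1: ok; after: ALU=3 MUL=0 MEM=2 BR=1, R=6, W=1
[1] MUL needs rd=1 wr=1: FU; after: ALU=3 MUL=0 MEM=2 BR=1, R=6, W=1
[2] MEM needs rd=1 wr=0: ok; after: ALU=3 MUL=0 MEM=1 BR=1, R=5, W=1
[3] ALU needs rd=2 wr=1: ok; after: ALU=2 MUL=0 MEM=1 BR=1, R=3, W=0
[4] ALU needs rd=2 wr=1: WR_PORT; after: ALU=2 MUL=0 MEM=1 BR=1, R=3, W=0
[5] MUL needs rd=2 wr=1: FU; after: ALU=2 MUL=0 MEM=1 BR=1, R=3, W=0
[6] ALU needs rd=2 wr=1: WR_PORT; after: ALU=2 MUL=0 MEM=1 BR=1, R=3, W=0

issued = [0, 2, 3]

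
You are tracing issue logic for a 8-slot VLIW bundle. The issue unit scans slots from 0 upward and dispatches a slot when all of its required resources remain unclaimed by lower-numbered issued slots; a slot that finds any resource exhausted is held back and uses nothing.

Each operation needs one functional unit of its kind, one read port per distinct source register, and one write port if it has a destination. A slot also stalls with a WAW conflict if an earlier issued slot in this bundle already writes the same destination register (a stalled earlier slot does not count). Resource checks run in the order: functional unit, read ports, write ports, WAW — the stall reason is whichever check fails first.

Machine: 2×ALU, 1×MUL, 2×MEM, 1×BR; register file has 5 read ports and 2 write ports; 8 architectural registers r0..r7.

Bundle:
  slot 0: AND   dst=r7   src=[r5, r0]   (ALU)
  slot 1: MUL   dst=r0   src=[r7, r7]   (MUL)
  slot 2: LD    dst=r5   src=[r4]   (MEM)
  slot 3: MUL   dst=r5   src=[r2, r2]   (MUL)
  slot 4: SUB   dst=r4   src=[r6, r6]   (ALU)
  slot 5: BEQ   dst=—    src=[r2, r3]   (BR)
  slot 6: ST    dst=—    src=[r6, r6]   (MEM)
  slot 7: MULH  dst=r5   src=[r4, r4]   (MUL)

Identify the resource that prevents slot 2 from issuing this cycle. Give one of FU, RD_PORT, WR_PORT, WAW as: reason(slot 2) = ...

slot 0 (ALU): ISSUE — free A1,Mu1,Ld2,B1 rp3 wp1
slot 1 (MUL): ISSUE — free A1,Mu0,Ld2,B1 rp2 wp0
slot 2 (MEM): stall WR_PORT — free A1,Mu0,Ld2,B1 rp2 wp0
slot 3 (MUL): stall FU — free A1,Mu0,Ld2,B1 rp2 wp0
slot 4 (ALU): stall WR_PORT — free A1,Mu0,Ld2,B1 rp2 wp0
slot 5 (BR): ISSUE — free A1,Mu0,Ld2,B0 rp0 wp0
slot 6 (MEM): stall RD_PORT — free A1,Mu0,Ld2,B0 rp0 wp0
slot 7 (MUL): stall FU — free A1,Mu0,Ld2,B0 rp0 wp0

reason(slot 2) = WR_PORT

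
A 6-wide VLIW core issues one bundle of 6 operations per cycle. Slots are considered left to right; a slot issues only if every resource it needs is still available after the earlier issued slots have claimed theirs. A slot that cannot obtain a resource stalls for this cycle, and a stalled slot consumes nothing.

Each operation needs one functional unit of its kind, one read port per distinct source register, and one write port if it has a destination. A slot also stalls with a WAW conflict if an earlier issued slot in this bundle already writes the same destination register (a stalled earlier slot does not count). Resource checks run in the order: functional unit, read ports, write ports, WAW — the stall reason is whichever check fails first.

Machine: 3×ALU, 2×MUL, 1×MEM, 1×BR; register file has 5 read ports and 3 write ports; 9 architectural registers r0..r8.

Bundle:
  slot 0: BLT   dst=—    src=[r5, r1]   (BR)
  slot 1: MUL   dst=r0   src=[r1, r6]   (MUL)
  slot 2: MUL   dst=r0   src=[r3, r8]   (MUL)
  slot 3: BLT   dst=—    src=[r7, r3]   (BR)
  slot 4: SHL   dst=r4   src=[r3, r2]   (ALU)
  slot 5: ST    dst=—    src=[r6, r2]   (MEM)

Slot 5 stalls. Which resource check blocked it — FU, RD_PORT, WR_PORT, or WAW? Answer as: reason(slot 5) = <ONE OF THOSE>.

  0. BR ⇒ go  {3A/2Mu/1Ld/0B | 3r 3w}
  1. MUL→r0 ⇒ go  {3A/1Mu/1Ld/0B | 1r 2w}
  2. MUL→r0 ⇒ no(RD_PORT)  {3A/1Mu/1Ld/0B | 1r 2w}
  3. BR ⇒ no(FU)  {3A/1Mu/1Ld/0B | 1r 2w}
  4. ALU→r4 ⇒ no(RD_PORT)  {3A/1Mu/1Ld/0B | 1r 2w}
  5. MEM ⇒ no(RD_PORT)  {3A/1Mu/1Ld/0B | 1r 2w}

reason(slot 5) = RD_PORT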